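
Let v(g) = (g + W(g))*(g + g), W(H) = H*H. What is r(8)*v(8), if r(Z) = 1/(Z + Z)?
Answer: 72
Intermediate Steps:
r(Z) = 1/(2*Z)
W(H) = H²
v(g) = 2*g*(g + g²) (v(g) = (g + g²)*(g + g) = (g + g²)*(2*g) = 2*g*(g + g²))
r(8)*v(8) = ((½)/8)*(2*8²*(1 + 8)) = ((½)*(⅛))*(2*64*9) = (1/16)*1152 = 72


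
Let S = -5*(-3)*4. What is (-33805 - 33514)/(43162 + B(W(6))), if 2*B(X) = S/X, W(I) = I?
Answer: -67319/43167 ≈ -1.5595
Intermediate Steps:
S = 60 (S = 15*4 = 60)
B(X) = 30/X (B(X) = (60/X)/2 = 30/X)
(-33805 - 33514)/(43162 + B(W(6))) = (-33805 - 33514)/(43162 + 30/6) = -67319/(43162 + 30*(⅙)) = -67319/(43162 + 5) = -67319/43167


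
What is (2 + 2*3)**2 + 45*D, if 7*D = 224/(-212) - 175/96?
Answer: 77149/1696 ≈ 45.489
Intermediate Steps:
D = -2093/5088 (D = (224/(-212) - 175/96)/7 = (224*(-1/212) - 175*1/96)/7 = (-56/53 - 175/96)/7 = (1/7)*(-14651/5088) = -2093/5088 ≈ -0.41136)
(2 + 2*3)**2 + 45*D = (2 + 2*3)**2 + 45*(-2093/5088) = (2 + 6)**2 - 31395/1696 = 8**2 - 31395/1696 = 64 - 31395/1696 = 77149/1696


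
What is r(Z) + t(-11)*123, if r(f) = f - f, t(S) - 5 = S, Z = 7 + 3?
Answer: -738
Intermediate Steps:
Z = 10
t(S) = 5 + S
r(f) = 0
r(Z) + t(-11)*123 = 0 + (5 - 11)*123 = 0 - 6*123 = 0 - 738 = -738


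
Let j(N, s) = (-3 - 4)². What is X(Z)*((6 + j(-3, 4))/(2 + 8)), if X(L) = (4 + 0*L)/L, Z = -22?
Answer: -1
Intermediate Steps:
j(N, s) = 49 (j(N, s) = (-7)² = 49)
X(L) = 4/L (X(L) = (4 + 0)/L = 4/L)
X(Z)*((6 + j(-3, 4))/(2 + 8)) = (4/(-22))*((6 + 49)/(2 + 8)) = (4*(-1/22))*(55/10) = -10/10 = -2/11*11/2 = -1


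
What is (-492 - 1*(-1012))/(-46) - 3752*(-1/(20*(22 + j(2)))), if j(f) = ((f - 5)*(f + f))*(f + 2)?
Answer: -27687/1495 ≈ -18.520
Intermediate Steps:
j(f) = 2*f*(-5 + f)*(2 + f) (j(f) = ((-5 + f)*(2*f))*(2 + f) = (2*f*(-5 + f))*(2 + f) = 2*f*(-5 + f)*(2 + f))
(-492 - 1*(-1012))/(-46) - 3752*(-1/(20*(22 + j(2)))) = (-492 - 1*(-1012))/(-46) - 3752*(-1/(20*(22 + 2*2*(-10 + 2² - 3*2)))) = (-492 + 1012)*(-1/46) - 3752*(-1/(20*(22 + 2*2*(-10 + 4 - 6)))) = 520*(-1/46) - 3752*(-1/(20*(22 + 2*2*(-12)))) = -260/23 - 3752*(-1/(20*(22 - 48))) = -260/23 - 3752/((-26*(-20))) = -260/23 - 3752/520 = -260/23 - 3752*1/520 = -260/23 - 469/65 = -27687/1495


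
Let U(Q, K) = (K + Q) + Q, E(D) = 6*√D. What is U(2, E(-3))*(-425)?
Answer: -1700 - 2550*I*√3 ≈ -1700.0 - 4416.7*I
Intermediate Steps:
U(Q, K) = K + 2*Q
U(2, E(-3))*(-425) = (6*√(-3) + 2*2)*(-425) = (6*(I*√3) + 4)*(-425) = (6*I*√3 + 4)*(-425) = (4 + 6*I*√3)*(-425) = -1700 - 2550*I*√3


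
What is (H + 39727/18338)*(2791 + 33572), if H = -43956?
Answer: -29309501656563/18338 ≈ -1.5983e+9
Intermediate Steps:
(H + 39727/18338)*(2791 + 33572) = (-43956 + 39727/18338)*(2791 + 33572) = (-43956 + 39727*(1/18338))*36363 = (-43956 + 39727/18338)*36363 = -806025401/18338*36363 = -29309501656563/18338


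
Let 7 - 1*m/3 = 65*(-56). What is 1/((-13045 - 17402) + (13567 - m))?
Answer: -1/27821 ≈ -3.5944e-5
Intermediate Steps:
m = 10941 (m = 21 - 195*(-56) = 21 - 3*(-3640) = 21 + 10920 = 10941)
1/((-13045 - 17402) + (13567 - m)) = 1/((-13045 - 17402) + (13567 - 1*10941)) = 1/(-30447 + (13567 - 10941)) = 1/(-30447 + 2626) = 1/(-27821) = -1/27821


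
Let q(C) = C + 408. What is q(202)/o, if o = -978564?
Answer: -305/489282 ≈ -0.00062336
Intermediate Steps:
q(C) = 408 + C
q(202)/o = (408 + 202)/(-978564) = 610*(-1/978564) = -305/489282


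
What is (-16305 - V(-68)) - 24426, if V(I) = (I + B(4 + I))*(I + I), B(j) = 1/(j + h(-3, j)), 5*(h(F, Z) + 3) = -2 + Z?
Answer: -20042259/401 ≈ -49981.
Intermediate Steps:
h(F, Z) = -17/5 + Z/5 (h(F, Z) = -3 + (-2 + Z)/5 = -3 + (-⅖ + Z/5) = -17/5 + Z/5)
B(j) = 1/(-17/5 + 6*j/5) (B(j) = 1/(j + (-17/5 + j/5)) = 1/(-17/5 + 6*j/5))
V(I) = 2*I*(I + 5/(7 + 6*I)) (V(I) = (I + 5/(-17 + 6*(4 + I)))*(I + I) = (I + 5/(-17 + (24 + 6*I)))*(2*I) = (I + 5/(7 + 6*I))*(2*I) = 2*I*(I + 5/(7 + 6*I)))
(-16305 - V(-68)) - 24426 = (-16305 - 2*(-68)*(5 - 68*(7 + 6*(-68)))/(7 + 6*(-68))) - 24426 = (-16305 - 2*(-68)*(5 - 68*(7 - 408))/(7 - 408)) - 24426 = (-16305 - 2*(-68)*(5 - 68*(-401))/(-401)) - 24426 = (-16305 - 2*(-68)*(-1)*(5 + 27268)/401) - 24426 = (-16305 - 2*(-68)*(-1)*27273/401) - 24426 = (-16305 - 1*3709128/401) - 24426 = (-16305 - 3709128/401) - 24426 = -10247433/401 - 24426 = -20042259/401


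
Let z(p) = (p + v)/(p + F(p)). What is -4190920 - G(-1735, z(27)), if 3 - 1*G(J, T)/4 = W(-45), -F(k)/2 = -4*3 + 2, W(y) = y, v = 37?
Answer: -4191112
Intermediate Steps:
F(k) = 20 (F(k) = -2*(-4*3 + 2) = -2*(-12 + 2) = -2*(-10) = 20)
z(p) = (37 + p)/(20 + p) (z(p) = (p + 37)/(p + 20) = (37 + p)/(20 + p))
G(J, T) = 192 (G(J, T) = 12 - 4*(-45) = 12 + 180 = 192)
-4190920 - G(-1735, z(27)) = -4190920 - 1*192 = -4190920 - 192 = -4191112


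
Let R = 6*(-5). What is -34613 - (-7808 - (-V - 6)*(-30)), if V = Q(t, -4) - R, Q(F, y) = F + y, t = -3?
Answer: -25935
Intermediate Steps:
R = -30
V = 23 (V = (-3 - 4) - 1*(-30) = -7 + 30 = 23)
-34613 - (-7808 - (-V - 6)*(-30)) = -34613 - (-7808 - (-1*23 - 6)*(-30)) = -34613 - (-7808 - (-23 - 6)*(-30)) = -34613 - (-7808 - (-29)*(-30)) = -34613 - (-7808 - 1*870) = -34613 - (-7808 - 870) = -34613 - 1*(-8678) = -34613 + 8678 = -25935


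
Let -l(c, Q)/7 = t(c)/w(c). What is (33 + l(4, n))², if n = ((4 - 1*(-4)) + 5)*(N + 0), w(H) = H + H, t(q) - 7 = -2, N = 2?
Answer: 52441/64 ≈ 819.39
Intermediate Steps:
t(q) = 5 (t(q) = 7 - 2 = 5)
w(H) = 2*H
n = 26 (n = ((4 - 1*(-4)) + 5)*(2 + 0) = ((4 + 4) + 5)*2 = (8 + 5)*2 = 13*2 = 26)
l(c, Q) = -35/(2*c)
(33 + l(4, n))² = (33 - 35/2/4)² = (33 - 35/2*¼)² = (33 - 35/8)² = (229/8)² = 52441/64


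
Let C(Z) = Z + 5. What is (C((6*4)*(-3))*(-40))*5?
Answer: 13400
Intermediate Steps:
C(Z) = 5 + Z
(C((6*4)*(-3))*(-40))*5 = ((5 + (6*4)*(-3))*(-40))*5 = ((5 + 24*(-3))*(-40))*5 = ((5 - 72)*(-40))*5 = -67*(-40)*5 = 2680*5 = 13400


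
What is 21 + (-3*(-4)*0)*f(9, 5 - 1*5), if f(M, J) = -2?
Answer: 21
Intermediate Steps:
21 + (-3*(-4)*0)*f(9, 5 - 1*5) = 21 + (-3*(-4)*0)*(-2) = 21 + (12*0)*(-2) = 21 + 0*(-2) = 21 + 0 = 21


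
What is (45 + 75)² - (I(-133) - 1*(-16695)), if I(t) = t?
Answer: -2162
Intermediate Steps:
(45 + 75)² - (I(-133) - 1*(-16695)) = (45 + 75)² - (-133 - 1*(-16695)) = 120² - (-133 + 16695) = 14400 - 1*16562 = 14400 - 16562 = -2162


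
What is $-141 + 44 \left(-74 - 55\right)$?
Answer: $-5817$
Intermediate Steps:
$-141 + 44 \left(-74 - 55\right) = -141 + 44 \left(-129\right) = -141 - 5676 = -5817$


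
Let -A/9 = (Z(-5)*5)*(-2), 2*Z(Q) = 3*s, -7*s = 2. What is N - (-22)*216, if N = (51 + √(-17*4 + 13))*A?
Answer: 19494/7 - 270*I*√55/7 ≈ 2784.9 - 286.05*I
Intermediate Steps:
s = -2/7 (s = -⅐*2 = -2/7 ≈ -0.28571)
Z(Q) = -3/7 (Z(Q) = (3*(-2/7))/2 = (½)*(-6/7) = -3/7)
A = -270/7 (A = -9*(-3/7*5)*(-2) = -(-135)*(-2)/7 = -9*30/7 = -270/7 ≈ -38.571)
N = -13770/7 - 270*I*√55/7 (N = (51 + √(-17*4 + 13))*(-270/7) = (51 + √(-68 + 13))*(-270/7) = (51 + √(-55))*(-270/7) = (51 + I*√55)*(-270/7) = -13770/7 - 270*I*√55/7 ≈ -1967.1 - 286.05*I)
N - (-22)*216 = (-13770/7 - 270*I*√55/7) - (-22)*216 = (-13770/7 - 270*I*√55/7) - 1*(-4752) = (-13770/7 - 270*I*√55/7) + 4752 = 19494/7 - 270*I*√55/7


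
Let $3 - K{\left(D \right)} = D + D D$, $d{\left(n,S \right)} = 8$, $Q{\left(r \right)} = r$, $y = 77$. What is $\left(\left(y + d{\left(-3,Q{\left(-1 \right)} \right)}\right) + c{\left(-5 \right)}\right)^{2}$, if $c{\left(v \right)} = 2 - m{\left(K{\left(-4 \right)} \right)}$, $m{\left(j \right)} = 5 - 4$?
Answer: $7396$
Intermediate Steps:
$K{\left(D \right)} = 3 - D - D^{2}$ ($K{\left(D \right)} = 3 - \left(D + D D\right) = 3 - \left(D + D^{2}\right) = 3 - D - D^{2}$)
$m{\left(j \right)} = 1$ ($m{\left(j \right)} = 5 - 4 = 1$)
$c{\left(v \right)} = 1$ ($c{\left(v \right)} = 2 - 1 = 1$)
$\left(\left(y + d{\left(-3,Q{\left(-1 \right)} \right)}\right) + c{\left(-5 \right)}\right)^{2} = \left(\left(77 + 8\right) + 1\right)^{2} = \left(85 + 1\right)^{2} = 86^{2} = 7396$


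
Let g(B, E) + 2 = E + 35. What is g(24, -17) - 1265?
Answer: -1249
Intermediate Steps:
g(B, E) = 33 + E (g(B, E) = -2 + (E + 35) = -2 + (35 + E) = 33 + E)
g(24, -17) - 1265 = (33 - 17) - 1265 = 16 - 1265 = -1249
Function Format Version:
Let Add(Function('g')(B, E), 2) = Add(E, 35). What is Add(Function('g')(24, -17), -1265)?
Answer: -1249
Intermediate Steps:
Function('g')(B, E) = Add(33, E) (Function('g')(B, E) = Add(-2, Add(E, 35)) = Add(-2, Add(35, E)) = Add(33, E))
Add(Function('g')(24, -17), -1265) = Add(Add(33, -17), -1265) = Add(16, -1265) = -1249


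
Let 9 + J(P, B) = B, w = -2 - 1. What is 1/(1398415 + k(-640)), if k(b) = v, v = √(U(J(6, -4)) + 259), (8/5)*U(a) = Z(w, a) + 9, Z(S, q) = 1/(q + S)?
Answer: 178997120/250312257530933 - 24*√7526/250312257530933 ≈ 7.1509e-7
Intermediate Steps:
w = -3
Z(S, q) = 1/(S + q)
J(P, B) = -9 + B
U(a) = 45/8 + 5/(8*(-3 + a)) (U(a) = 5*(1/(-3 + a) + 9)/8 = 5*(9 + 1/(-3 + a))/8 = 45/8 + 5/(8*(-3 + a)))
v = 3*√7526/16 (v = √(5*(-26 + 9*(-9 - 4))/(8*(-3 + (-9 - 4))) + 259) = √(5*(-26 + 9*(-13))/(8*(-3 - 13)) + 259) = √((5/8)*(-26 - 117)/(-16) + 259) = √((5/8)*(-1/16)*(-143) + 259) = √(715/128 + 259) = √(33867/128) = 3*√7526/16 ≈ 16.266)
k(b) = 3*√7526/16
1/(1398415 + k(-640)) = 1/(1398415 + 3*√7526/16)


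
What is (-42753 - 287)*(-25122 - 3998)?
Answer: 1253324800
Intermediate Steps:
(-42753 - 287)*(-25122 - 3998) = -43040*(-29120) = 1253324800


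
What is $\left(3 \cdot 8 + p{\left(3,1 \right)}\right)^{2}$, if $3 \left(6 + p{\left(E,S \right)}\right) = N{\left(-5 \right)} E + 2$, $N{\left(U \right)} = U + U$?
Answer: $\frac{676}{9} \approx 75.111$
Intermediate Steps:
$N{\left(U \right)} = 2 U$
$p{\left(E,S \right)} = - \frac{16}{3} - \frac{10 E}{3}$ ($p{\left(E,S \right)} = -6 + \frac{2 \left(-5\right) E + 2}{3} = -6 + \frac{- 10 E + 2}{3} = -6 + \frac{2 - 10 E}{3} = -6 - \left(- \frac{2}{3} + \frac{10 E}{3}\right) = - \frac{16}{3} - \frac{10 E}{3}$)
$\left(3 \cdot 8 + p{\left(3,1 \right)}\right)^{2} = \left(3 \cdot 8 - \frac{46}{3}\right)^{2} = \left(24 - \frac{46}{3}\right)^{2} = \left(\frac{26}{3}\right)^{2} = \frac{676}{9}$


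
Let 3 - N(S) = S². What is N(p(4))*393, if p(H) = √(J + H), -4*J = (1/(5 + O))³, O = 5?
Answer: -1571607/4000 ≈ -392.90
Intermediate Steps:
J = -1/4000 (J = -1/(4*(5 + 5)³) = -(1/10)³/4 = -(⅒)³/4 = -¼*1/1000 = -1/4000 ≈ -0.00025000)
p(H) = √(-1/4000 + H)
N(S) = 3 - S²
N(p(4))*393 = (3 - (√(-10 + 40000*4)/200)²)*393 = (3 - (√(-10 + 160000)/200)²)*393 = (3 - (√159990/200)²)*393 = (3 - 1*15999/4000)*393 = (3 - 15999/4000)*393 = -3999/4000*393 = -1571607/4000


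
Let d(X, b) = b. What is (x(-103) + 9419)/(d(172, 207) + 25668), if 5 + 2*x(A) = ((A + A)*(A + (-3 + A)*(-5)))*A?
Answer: 9078919/51750 ≈ 175.44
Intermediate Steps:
x(A) = -5/2 + A**2*(15 - 4*A) (x(A) = -5/2 + (((A + A)*(A + (-3 + A)*(-5)))*A)/2 = -5/2 + (((2*A)*(A + (15 - 5*A)))*A)/2 = -5/2 + (((2*A)*(15 - 4*A))*A)/2 = -5/2 + ((2*A*(15 - 4*A))*A)/2 = -5/2 + (2*A**2*(15 - 4*A))/2 = -5/2 + A**2*(15 - 4*A))
(x(-103) + 9419)/(d(172, 207) + 25668) = ((-5/2 - 4*(-103)**3 + 15*(-103)**2) + 9419)/(207 + 25668) = ((-5/2 - 4*(-1092727) + 15*10609) + 9419)/25875 = ((-5/2 + 4370908 + 159135) + 9419)*(1/25875) = (9060081/2 + 9419)*(1/25875) = (9078919/2)*(1/25875) = 9078919/51750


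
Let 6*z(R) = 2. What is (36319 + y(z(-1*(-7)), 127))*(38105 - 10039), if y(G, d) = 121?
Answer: 1022725040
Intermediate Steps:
z(R) = ⅓ (z(R) = (⅙)*2 = ⅓)
(36319 + y(z(-1*(-7)), 127))*(38105 - 10039) = (36319 + 121)*(38105 - 10039) = 36440*28066 = 1022725040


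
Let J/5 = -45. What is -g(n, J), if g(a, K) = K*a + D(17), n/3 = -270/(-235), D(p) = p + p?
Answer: 34852/47 ≈ 741.53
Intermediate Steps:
D(p) = 2*p
J = -225 (J = 5*(-45) = -225)
n = 162/47 (n = 3*(-270/(-235)) = 3*(-270*(-1/235)) = 3*(54/47) = 162/47 ≈ 3.4468)
g(a, K) = 34 + K*a (g(a, K) = K*a + 2*17 = K*a + 34 = 34 + K*a)
-g(n, J) = -(34 - 225*162/47) = -(34 - 36450/47) = -1*(-34852/47) = 34852/47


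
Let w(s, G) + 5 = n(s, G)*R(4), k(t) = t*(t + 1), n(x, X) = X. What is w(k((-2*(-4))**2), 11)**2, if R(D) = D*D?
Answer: 29241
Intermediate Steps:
k(t) = t*(1 + t)
R(D) = D**2
w(s, G) = -5 + 16*G (w(s, G) = -5 + G*4**2 = -5 + G*16 = -5 + 16*G)
w(k((-2*(-4))**2), 11)**2 = (-5 + 16*11)**2 = (-5 + 176)**2 = 171**2 = 29241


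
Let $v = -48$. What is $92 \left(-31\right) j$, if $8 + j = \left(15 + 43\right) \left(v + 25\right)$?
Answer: $3827384$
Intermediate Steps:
$j = -1342$ ($j = -8 + \left(15 + 43\right) \left(-48 + 25\right) = -8 + 58 \left(-23\right) = -8 - 1334 = -1342$)
$92 \left(-31\right) j = 92 \left(-31\right) \left(-1342\right) = \left(-2852\right) \left(-1342\right) = 3827384$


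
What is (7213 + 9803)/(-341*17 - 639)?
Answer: -4254/1609 ≈ -2.6439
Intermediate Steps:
(7213 + 9803)/(-341*17 - 639) = 17016/(-5797 - 639) = 17016/(-6436) = 17016*(-1/6436) = -4254/1609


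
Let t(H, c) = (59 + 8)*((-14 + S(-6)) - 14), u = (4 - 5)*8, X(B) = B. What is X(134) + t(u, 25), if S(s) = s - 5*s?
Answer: -134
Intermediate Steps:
S(s) = -4*s
u = -8 (u = -1*8 = -8)
t(H, c) = -268 (t(H, c) = (59 + 8)*((-14 - 4*(-6)) - 14) = 67*((-14 + 24) - 14) = 67*(10 - 14) = 67*(-4) = -268)
X(134) + t(u, 25) = 134 - 268 = -134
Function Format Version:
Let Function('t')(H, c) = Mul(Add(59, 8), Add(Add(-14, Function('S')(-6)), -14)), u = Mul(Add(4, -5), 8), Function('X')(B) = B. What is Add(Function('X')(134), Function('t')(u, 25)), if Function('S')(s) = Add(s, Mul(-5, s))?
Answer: -134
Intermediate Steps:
Function('S')(s) = Mul(-4, s)
u = -8 (u = Mul(-1, 8) = -8)
Function('t')(H, c) = -268 (Function('t')(H, c) = Mul(Add(59, 8), Add(Add(-14, Mul(-4, -6)), -14)) = Mul(67, Add(Add(-14, 24), -14)) = Mul(67, Add(10, -14)) = Mul(67, -4) = -268)
Add(Function('X')(134), Function('t')(u, 25)) = Add(134, -268) = -134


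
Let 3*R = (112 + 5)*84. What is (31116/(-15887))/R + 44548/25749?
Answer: 64381545197/37225767033 ≈ 1.7295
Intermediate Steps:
R = 3276 (R = ((112 + 5)*84)/3 = (117*84)/3 = (1/3)*9828 = 3276)
(31116/(-15887))/R + 44548/25749 = (31116/(-15887))/3276 + 44548/25749 = (31116*(-1/15887))*(1/3276) + 44548*(1/25749) = -31116/15887*1/3276 + 44548/25749 = -2593/4337151 + 44548/25749 = 64381545197/37225767033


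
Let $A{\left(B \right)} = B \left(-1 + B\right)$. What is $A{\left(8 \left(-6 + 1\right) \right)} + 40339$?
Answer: $41979$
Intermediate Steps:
$A{\left(8 \left(-6 + 1\right) \right)} + 40339 = 8 \left(-6 + 1\right) \left(-1 + 8 \left(-6 + 1\right)\right) + 40339 = 8 \left(-5\right) \left(-1 + 8 \left(-5\right)\right) + 40339 = - 40 \left(-1 - 40\right) + 40339 = \left(-40\right) \left(-41\right) + 40339 = 1640 + 40339 = 41979$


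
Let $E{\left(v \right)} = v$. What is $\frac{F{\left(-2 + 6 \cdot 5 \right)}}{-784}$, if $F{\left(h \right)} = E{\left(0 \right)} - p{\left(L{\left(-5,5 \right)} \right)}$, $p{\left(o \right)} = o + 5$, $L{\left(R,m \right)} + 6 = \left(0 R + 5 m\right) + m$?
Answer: $\frac{29}{784} \approx 0.03699$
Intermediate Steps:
$L{\left(R,m \right)} = -6 + 6 m$ ($L{\left(R,m \right)} = -6 + \left(\left(0 R + 5 m\right) + m\right) = -6 + \left(\left(0 + 5 m\right) + m\right) = -6 + \left(5 m + m\right) = -6 + 6 m$)
$p{\left(o \right)} = 5 + o$
$F{\left(h \right)} = -29$ ($F{\left(h \right)} = 0 - \left(5 + \left(-6 + 6 \cdot 5\right)\right) = 0 - \left(5 + \left(-6 + 30\right)\right) = 0 - \left(5 + 24\right) = 0 - 29 = -29$)
$\frac{F{\left(-2 + 6 \cdot 5 \right)}}{-784} = - \frac{29}{-784} = \left(-29\right) \left(- \frac{1}{784}\right) = \frac{29}{784}$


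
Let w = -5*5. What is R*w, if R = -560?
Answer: 14000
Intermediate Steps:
w = -25
R*w = -560*(-25) = 14000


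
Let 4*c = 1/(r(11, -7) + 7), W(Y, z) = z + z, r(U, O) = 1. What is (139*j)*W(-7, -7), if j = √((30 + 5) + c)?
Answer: -973*√2242/4 ≈ -11518.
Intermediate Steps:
W(Y, z) = 2*z
c = 1/32 (c = 1/(4*(1 + 7)) = (¼)/8 = (¼)*(⅛) = 1/32 ≈ 0.031250)
j = √2242/8 (j = √((30 + 5) + 1/32) = √(35 + 1/32) = √(1121/32) = √2242/8 ≈ 5.9187)
(139*j)*W(-7, -7) = (139*(√2242/8))*(2*(-7)) = (139*√2242/8)*(-14) = -973*√2242/4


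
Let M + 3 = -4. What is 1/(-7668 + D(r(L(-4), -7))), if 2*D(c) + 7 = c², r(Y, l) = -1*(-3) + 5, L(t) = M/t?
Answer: -2/15279 ≈ -0.00013090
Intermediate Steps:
M = -7 (M = -3 - 4 = -7)
L(t) = -7/t
r(Y, l) = 8 (r(Y, l) = 3 + 5 = 8)
D(c) = -7/2 + c²/2
1/(-7668 + D(r(L(-4), -7))) = 1/(-7668 + (-7/2 + (½)*8²)) = 1/(-7668 + (-7/2 + (½)*64)) = 1/(-7668 + (-7/2 + 32)) = 1/(-7668 + 57/2) = 1/(-15279/2) = -2/15279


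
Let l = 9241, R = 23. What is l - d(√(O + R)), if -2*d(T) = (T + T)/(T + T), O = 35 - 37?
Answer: 18483/2 ≈ 9241.5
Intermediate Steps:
O = -2
d(T) = -½ (d(T) = -(T + T)/(2*(T + T)) = -2*T/(2*(2*T)) = -2*T*1/(2*T)/2 = -½*1 = -½)
l - d(√(O + R)) = 9241 - 1*(-½) = 9241 + ½ = 18483/2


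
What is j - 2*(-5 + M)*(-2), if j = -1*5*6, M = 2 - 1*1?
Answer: -46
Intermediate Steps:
M = 1 (M = 2 - 1 = 1)
j = -30 (j = -5*6 = -30)
j - 2*(-5 + M)*(-2) = -30 - 2*(-5 + 1)*(-2) = -30 - 2*(-4)*(-2) = -30 + 8*(-2) = -30 - 16 = -46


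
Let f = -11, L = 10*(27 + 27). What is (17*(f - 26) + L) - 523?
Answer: -612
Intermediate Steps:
L = 540 (L = 10*54 = 540)
(17*(f - 26) + L) - 523 = (17*(-11 - 26) + 540) - 523 = (17*(-37) + 540) - 523 = (-629 + 540) - 523 = -89 - 523 = -612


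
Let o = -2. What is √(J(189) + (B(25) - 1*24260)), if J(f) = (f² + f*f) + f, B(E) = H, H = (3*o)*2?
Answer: √47359 ≈ 217.62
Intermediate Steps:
H = -12 (H = (3*(-2))*2 = -6*2 = -12)
B(E) = -12
J(f) = f + 2*f² (J(f) = (f² + f²) + f = 2*f² + f = f + 2*f²)
√(J(189) + (B(25) - 1*24260)) = √(189*(1 + 2*189) + (-12 - 1*24260)) = √(189*(1 + 378) + (-12 - 24260)) = √(189*379 - 24272) = √(71631 - 24272) = √47359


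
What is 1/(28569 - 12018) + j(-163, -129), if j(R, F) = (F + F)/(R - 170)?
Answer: 474499/612387 ≈ 0.77484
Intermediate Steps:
j(R, F) = 2*F/(-170 + R) (j(R, F) = (2*F)/(-170 + R) = 2*F/(-170 + R))
1/(28569 - 12018) + j(-163, -129) = 1/(28569 - 12018) + 2*(-129)/(-170 - 163) = 1/16551 + 2*(-129)/(-333) = 1/16551 + 2*(-129)*(-1/333) = 1/16551 + 86/111 = 474499/612387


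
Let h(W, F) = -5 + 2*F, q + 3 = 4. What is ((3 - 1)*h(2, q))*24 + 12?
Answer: -132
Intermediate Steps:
q = 1 (q = -3 + 4 = 1)
((3 - 1)*h(2, q))*24 + 12 = ((3 - 1)*(-5 + 2*1))*24 + 12 = (2*(-5 + 2))*24 + 12 = (2*(-3))*24 + 12 = -6*24 + 12 = -144 + 12 = -132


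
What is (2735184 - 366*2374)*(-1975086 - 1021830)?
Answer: -5593144330800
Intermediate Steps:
(2735184 - 366*2374)*(-1975086 - 1021830) = (2735184 - 868884)*(-2996916) = 1866300*(-2996916) = -5593144330800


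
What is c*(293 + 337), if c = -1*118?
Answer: -74340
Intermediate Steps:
c = -118
c*(293 + 337) = -118*(293 + 337) = -118*630 = -74340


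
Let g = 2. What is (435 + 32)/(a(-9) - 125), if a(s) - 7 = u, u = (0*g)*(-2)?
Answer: -467/118 ≈ -3.9576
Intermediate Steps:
u = 0 (u = (0*2)*(-2) = 0*(-2) = 0)
a(s) = 7 (a(s) = 7 + 0 = 7)
(435 + 32)/(a(-9) - 125) = (435 + 32)/(7 - 125) = 467/(-118) = 467*(-1/118) = -467/118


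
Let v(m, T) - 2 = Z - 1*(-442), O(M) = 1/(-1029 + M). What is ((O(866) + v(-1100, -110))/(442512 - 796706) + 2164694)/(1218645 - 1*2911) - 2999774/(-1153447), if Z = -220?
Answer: 15421872992346212797/3519955514457307172 ≈ 4.3813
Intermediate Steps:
v(m, T) = 224 (v(m, T) = 2 + (-220 - 1*(-442)) = 2 + (-220 + 442) = 2 + 222 = 224)
((O(866) + v(-1100, -110))/(442512 - 796706) + 2164694)/(1218645 - 1*2911) - 2999774/(-1153447) = ((1/(-1029 + 866) + 224)/(442512 - 796706) + 2164694)/(1218645 - 1*2911) - 2999774/(-1153447) = ((1/(-163) + 224)/(-354194) + 2164694)/(1218645 - 2911) - 2999774*(-1/1153447) = ((-1/163 + 224)*(-1/354194) + 2164694)/1215734 + 2999774/1153447 = ((36511/163)*(-1/354194) + 2164694)*(1/1215734) + 2999774/1153447 = (-36511/57733622 + 2164694)*(1/1215734) + 2999774/1153447 = (124975625105157/57733622)*(1/1215734) + 2999774/1153447 = 5433722830659/3051683791676 + 2999774/1153447 = 15421872992346212797/3519955514457307172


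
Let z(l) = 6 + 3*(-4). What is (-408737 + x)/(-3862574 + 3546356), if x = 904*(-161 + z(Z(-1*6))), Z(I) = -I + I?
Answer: 559705/316218 ≈ 1.7700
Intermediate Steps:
Z(I) = 0
z(l) = -6 (z(l) = 6 - 12 = -6)
x = -150968 (x = 904*(-161 - 6) = 904*(-167) = -150968)
(-408737 + x)/(-3862574 + 3546356) = (-408737 - 150968)/(-3862574 + 3546356) = -559705/(-316218) = -559705*(-1/316218) = 559705/316218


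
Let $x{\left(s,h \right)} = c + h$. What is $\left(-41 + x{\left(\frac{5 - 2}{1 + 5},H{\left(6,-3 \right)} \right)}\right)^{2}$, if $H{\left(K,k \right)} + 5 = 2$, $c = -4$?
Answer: $2304$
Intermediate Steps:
$H{\left(K,k \right)} = -3$ ($H{\left(K,k \right)} = -5 + 2 = -3$)
$x{\left(s,h \right)} = -4 + h$
$\left(-41 + x{\left(\frac{5 - 2}{1 + 5},H{\left(6,-3 \right)} \right)}\right)^{2} = \left(-41 - 7\right)^{2} = \left(-48\right)^{2} = 2304$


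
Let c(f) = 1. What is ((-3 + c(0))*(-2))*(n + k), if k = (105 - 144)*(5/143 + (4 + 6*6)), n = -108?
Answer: -73452/11 ≈ -6677.5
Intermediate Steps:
k = -17175/11 (k = -39*(5*(1/143) + (4 + 36)) = -39*(5/143 + 40) = -39*5725/143 = -17175/11 ≈ -1561.4)
((-3 + c(0))*(-2))*(n + k) = ((-3 + 1)*(-2))*(-108 - 17175/11) = -2*(-2)*(-18363/11) = 4*(-18363/11) = -73452/11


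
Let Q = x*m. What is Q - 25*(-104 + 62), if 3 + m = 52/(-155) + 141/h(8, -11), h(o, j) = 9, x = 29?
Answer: 654536/465 ≈ 1407.6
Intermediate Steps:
m = 5734/465 (m = -3 + (52/(-155) + 141/9) = -3 + (52*(-1/155) + 141*(1/9)) = -3 + (-52/155 + 47/3) = -3 + 7129/465 = 5734/465 ≈ 12.331)
Q = 166286/465 (Q = 29*(5734/465) = 166286/465 ≈ 357.60)
Q - 25*(-104 + 62) = 166286/465 - 25*(-104 + 62) = 166286/465 - 25*(-42) = 166286/465 - 1*(-1050) = 166286/465 + 1050 = 654536/465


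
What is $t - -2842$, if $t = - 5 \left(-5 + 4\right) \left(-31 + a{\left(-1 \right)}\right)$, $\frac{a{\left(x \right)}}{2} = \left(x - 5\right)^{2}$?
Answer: $3047$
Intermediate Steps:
$a{\left(x \right)} = 2 \left(-5 + x\right)^{2}$ ($a{\left(x \right)} = 2 \left(x - 5\right)^{2} = 2 \left(-5 + x\right)^{2}$)
$t = 205$ ($t = - 5 \left(-5 + 4\right) \left(-31 + 2 \left(-5 - 1\right)^{2}\right) = \left(-5\right) \left(-1\right) \left(-31 + 2 \left(-6\right)^{2}\right) = 5 \left(-31 + 2 \cdot 36\right) = 5 \left(-31 + 72\right) = 5 \cdot 41 = 205$)
$t - -2842 = 205 - -2842 = 205 + 2842 = 3047$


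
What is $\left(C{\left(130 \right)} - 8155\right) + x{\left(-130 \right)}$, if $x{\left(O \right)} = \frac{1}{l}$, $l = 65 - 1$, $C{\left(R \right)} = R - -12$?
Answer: $- \frac{512831}{64} \approx -8013.0$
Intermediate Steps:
$C{\left(R \right)} = 12 + R$ ($C{\left(R \right)} = R + 12 = 12 + R$)
$l = 64$
$x{\left(O \right)} = \frac{1}{64}$
$\left(C{\left(130 \right)} - 8155\right) + x{\left(-130 \right)} = \left(\left(12 + 130\right) - 8155\right) + \frac{1}{64} = \left(142 - 8155\right) + \frac{1}{64} = -8013 + \frac{1}{64} = - \frac{512831}{64}$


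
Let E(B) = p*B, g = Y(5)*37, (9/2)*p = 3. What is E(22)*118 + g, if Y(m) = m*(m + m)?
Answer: 10742/3 ≈ 3580.7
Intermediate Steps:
p = 2/3 (p = (2/9)*3 = 2/3 ≈ 0.66667)
Y(m) = 2*m**2 (Y(m) = m*(2*m) = 2*m**2)
g = 1850 (g = (2*5**2)*37 = (2*25)*37 = 50*37 = 1850)
E(B) = 2*B/3
E(22)*118 + g = ((2/3)*22)*118 + 1850 = (44/3)*118 + 1850 = 5192/3 + 1850 = 10742/3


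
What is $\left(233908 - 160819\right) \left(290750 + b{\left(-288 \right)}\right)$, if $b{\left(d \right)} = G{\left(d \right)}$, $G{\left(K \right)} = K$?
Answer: $21229577118$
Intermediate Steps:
$b{\left(d \right)} = d$
$\left(233908 - 160819\right) \left(290750 + b{\left(-288 \right)}\right) = \left(233908 - 160819\right) \left(290750 - 288\right) = 73089 \cdot 290462 = 21229577118$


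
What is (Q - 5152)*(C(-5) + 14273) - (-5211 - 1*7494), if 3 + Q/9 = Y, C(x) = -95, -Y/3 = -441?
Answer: 95402289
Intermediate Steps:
Y = 1323 (Y = -3*(-441) = 1323)
Q = 11880 (Q = -27 + 9*1323 = -27 + 11907 = 11880)
(Q - 5152)*(C(-5) + 14273) - (-5211 - 1*7494) = (11880 - 5152)*(-95 + 14273) - (-5211 - 1*7494) = 6728*14178 - (-5211 - 7494) = 95389584 - 1*(-12705) = 95389584 + 12705 = 95402289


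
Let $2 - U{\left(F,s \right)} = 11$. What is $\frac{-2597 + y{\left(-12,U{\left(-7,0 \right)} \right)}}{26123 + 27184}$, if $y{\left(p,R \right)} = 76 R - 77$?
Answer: $- \frac{3358}{53307} \approx -0.062994$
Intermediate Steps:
$U{\left(F,s \right)} = -9$ ($U{\left(F,s \right)} = 2 - 11 = -9$)
$y{\left(p,R \right)} = -77 + 76 R$
$\frac{-2597 + y{\left(-12,U{\left(-7,0 \right)} \right)}}{26123 + 27184} = \frac{-2597 + \left(-77 + 76 \left(-9\right)\right)}{26123 + 27184} = \frac{-2597 - 761}{53307} = \left(-2597 - 761\right) \frac{1}{53307} = \left(-3358\right) \frac{1}{53307} = - \frac{3358}{53307}$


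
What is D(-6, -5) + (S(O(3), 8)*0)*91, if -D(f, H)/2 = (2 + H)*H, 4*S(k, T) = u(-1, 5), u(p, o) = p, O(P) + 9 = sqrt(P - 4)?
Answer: -30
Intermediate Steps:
O(P) = -9 + sqrt(-4 + P) (O(P) = -9 + sqrt(P - 4) = -9 + sqrt(-4 + P))
S(k, T) = -1/4 (S(k, T) = (1/4)*(-1) = -1/4)
D(f, H) = -2*H*(2 + H) (D(f, H) = -2*(2 + H)*H = -2*H*(2 + H))
D(-6, -5) + (S(O(3), 8)*0)*91 = -2*(-5)*(2 - 5) - 1/4*0*91 = -2*(-5)*(-3) + 0*91 = -30 + 0 = -30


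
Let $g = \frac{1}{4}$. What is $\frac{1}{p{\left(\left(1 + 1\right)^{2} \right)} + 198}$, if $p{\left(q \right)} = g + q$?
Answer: $\frac{4}{809} \approx 0.0049444$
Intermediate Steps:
$g = \frac{1}{4} \approx 0.25$
$p{\left(q \right)} = \frac{1}{4} + q$
$\frac{1}{p{\left(\left(1 + 1\right)^{2} \right)} + 198} = \frac{1}{\left(\frac{1}{4} + \left(1 + 1\right)^{2}\right) + 198} = \frac{1}{\left(\frac{1}{4} + 2^{2}\right) + 198} = \frac{1}{\left(\frac{1}{4} + 4\right) + 198} = \frac{1}{\frac{17}{4} + 198} = \frac{1}{\frac{809}{4}} = \frac{4}{809}$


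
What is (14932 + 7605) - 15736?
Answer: 6801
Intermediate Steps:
(14932 + 7605) - 15736 = 22537 - 15736 = 6801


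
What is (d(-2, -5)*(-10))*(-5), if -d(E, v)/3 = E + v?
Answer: 1050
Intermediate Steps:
d(E, v) = -3*E - 3*v (d(E, v) = -3*(E + v) = -3*E - 3*v)
(d(-2, -5)*(-10))*(-5) = ((-3*(-2) - 3*(-5))*(-10))*(-5) = ((6 + 15)*(-10))*(-5) = (21*(-10))*(-5) = -210*(-5) = 1050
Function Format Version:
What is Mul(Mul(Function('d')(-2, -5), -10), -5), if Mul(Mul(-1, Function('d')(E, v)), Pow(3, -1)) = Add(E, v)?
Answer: 1050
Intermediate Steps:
Function('d')(E, v) = Add(Mul(-3, E), Mul(-3, v)) (Function('d')(E, v) = Mul(-3, Add(E, v)) = Add(Mul(-3, E), Mul(-3, v)))
Mul(Mul(Function('d')(-2, -5), -10), -5) = Mul(Mul(Add(Mul(-3, -2), Mul(-3, -5)), -10), -5) = Mul(Mul(Add(6, 15), -10), -5) = Mul(Mul(21, -10), -5) = Mul(-210, -5) = 1050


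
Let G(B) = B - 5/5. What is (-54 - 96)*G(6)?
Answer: -750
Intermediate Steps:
G(B) = -1 + B (G(B) = B - 5*1/5 = B - 1 = -1 + B)
(-54 - 96)*G(6) = (-54 - 96)*(-1 + 6) = -150*5 = -750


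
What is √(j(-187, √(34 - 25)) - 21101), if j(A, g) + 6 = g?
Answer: 4*I*√1319 ≈ 145.27*I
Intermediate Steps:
j(A, g) = -6 + g
√(j(-187, √(34 - 25)) - 21101) = √((-6 + √(34 - 25)) - 21101) = √((-6 + √9) - 21101) = √((-6 + 3) - 21101) = √(-3 - 21101) = √(-21104) = 4*I*√1319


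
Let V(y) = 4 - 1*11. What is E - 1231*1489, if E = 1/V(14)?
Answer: -12830714/7 ≈ -1.8330e+6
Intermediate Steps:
V(y) = -7 (V(y) = 4 - 11 = -7)
E = -1/7 (E = 1/(-7) = -1/7 ≈ -0.14286)
E - 1231*1489 = -1/7 - 1231*1489 = -1/7 - 1832959 = -12830714/7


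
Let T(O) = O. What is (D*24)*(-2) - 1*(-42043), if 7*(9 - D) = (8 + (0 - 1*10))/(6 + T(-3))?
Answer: 291245/7 ≈ 41606.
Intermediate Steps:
D = 191/21 (D = 9 - (8 + (0 - 1*10))/(7*(6 - 3)) = 9 - (8 + (0 - 10))/(7*3) = 9 - (8 - 10)/(7*3) = 9 - (-2)/(7*3) = 9 - 1/7*(-2/3) = 9 + 2/21 = 191/21 ≈ 9.0952)
(D*24)*(-2) - 1*(-42043) = ((191/21)*24)*(-2) - 1*(-42043) = (1528/7)*(-2) + 42043 = -3056/7 + 42043 = 291245/7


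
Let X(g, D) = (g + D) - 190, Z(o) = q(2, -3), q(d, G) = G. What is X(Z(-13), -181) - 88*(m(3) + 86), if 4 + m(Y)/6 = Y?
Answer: -7414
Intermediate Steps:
Z(o) = -3
m(Y) = -24 + 6*Y
X(g, D) = -190 + D + g (X(g, D) = (D + g) - 190 = -190 + D + g)
X(Z(-13), -181) - 88*(m(3) + 86) = (-190 - 181 - 3) - 88*((-24 + 6*3) + 86) = -374 - 88*((-24 + 18) + 86) = -374 - 88*(-6 + 86) = -374 - 88*80 = -374 - 7040 = -7414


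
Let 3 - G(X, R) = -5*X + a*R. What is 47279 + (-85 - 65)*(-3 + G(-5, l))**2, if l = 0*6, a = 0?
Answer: -46471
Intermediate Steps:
l = 0
G(X, R) = 3 + 5*X (G(X, R) = 3 - (-5*X + 0*R) = 3 - (-5*X + 0) = 3 - (-5)*X = 3 + 5*X)
47279 + (-85 - 65)*(-3 + G(-5, l))**2 = 47279 + (-85 - 65)*(-3 + (3 + 5*(-5)))**2 = 47279 - 150*(-3 + (3 - 25))**2 = 47279 - 150*(-3 - 22)**2 = 47279 - 150*(-25)**2 = 47279 - 150*625 = 47279 - 93750 = -46471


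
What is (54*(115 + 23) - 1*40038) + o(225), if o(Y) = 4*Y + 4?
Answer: -31682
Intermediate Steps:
o(Y) = 4 + 4*Y
(54*(115 + 23) - 1*40038) + o(225) = (54*(115 + 23) - 1*40038) + (4 + 4*225) = (54*138 - 40038) + (4 + 900) = (7452 - 40038) + 904 = -32586 + 904 = -31682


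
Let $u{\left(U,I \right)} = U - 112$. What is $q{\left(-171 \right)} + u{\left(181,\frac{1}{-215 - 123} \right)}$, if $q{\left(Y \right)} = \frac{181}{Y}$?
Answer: $\frac{11618}{171} \approx 67.942$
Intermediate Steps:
$u{\left(U,I \right)} = -112 + U$ ($u{\left(U,I \right)} = U - 112 = -112 + U$)
$q{\left(-171 \right)} + u{\left(181,\frac{1}{-215 - 123} \right)} = \frac{181}{-171} + \left(-112 + 181\right) = 181 \left(- \frac{1}{171}\right) + 69 = - \frac{181}{171} + 69 = \frac{11618}{171}$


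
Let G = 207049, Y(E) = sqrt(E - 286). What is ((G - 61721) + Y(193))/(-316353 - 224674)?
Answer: -145328/541027 - I*sqrt(93)/541027 ≈ -0.26862 - 1.7825e-5*I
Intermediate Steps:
Y(E) = sqrt(-286 + E)
((G - 61721) + Y(193))/(-316353 - 224674) = ((207049 - 61721) + sqrt(-286 + 193))/(-316353 - 224674) = (145328 + sqrt(-93))/(-541027) = (145328 + I*sqrt(93))*(-1/541027) = -145328/541027 - I*sqrt(93)/541027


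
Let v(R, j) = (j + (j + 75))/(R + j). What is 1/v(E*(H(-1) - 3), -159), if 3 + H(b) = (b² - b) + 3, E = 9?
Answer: 56/81 ≈ 0.69136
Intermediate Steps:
H(b) = b² - b (H(b) = -3 + ((b² - b) + 3) = -3 + (3 + b² - b) = b² - b)
v(R, j) = (75 + 2*j)/(R + j) (v(R, j) = (j + (75 + j))/(R + j) = (75 + 2*j)/(R + j))
1/v(E*(H(-1) - 3), -159) = 1/((75 + 2*(-159))/(9*(-(-1 - 1) - 3) - 159)) = 1/((75 - 318)/(9*(-1*(-2) - 3) - 159)) = 1/(-243/(9*(2 - 3) - 159)) = 1/(-243/(9*(-1) - 159)) = 1/(-243/(-9 - 159)) = 1/(-243/(-168)) = 1/(-1/168*(-243)) = 1/(81/56) = 56/81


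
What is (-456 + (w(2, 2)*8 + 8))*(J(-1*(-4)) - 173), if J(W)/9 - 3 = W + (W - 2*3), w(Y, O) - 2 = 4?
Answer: 51200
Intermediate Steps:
w(Y, O) = 6 (w(Y, O) = 2 + 4 = 6)
J(W) = -27 + 18*W (J(W) = 27 + 9*(W + (W - 2*3)) = 27 + 9*(W + (W - 6)) = 27 + 9*(W + (-6 + W)) = 27 + 9*(-6 + 2*W) = 27 + (-54 + 18*W) = -27 + 18*W)
(-456 + (w(2, 2)*8 + 8))*(J(-1*(-4)) - 173) = (-456 + (6*8 + 8))*((-27 + 18*(-1*(-4))) - 173) = (-456 + (48 + 8))*((-27 + 18*4) - 173) = (-456 + 56)*((-27 + 72) - 173) = -400*(45 - 173) = -400*(-128) = 51200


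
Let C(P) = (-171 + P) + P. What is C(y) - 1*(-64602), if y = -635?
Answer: 63161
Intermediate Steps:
C(P) = -171 + 2*P
C(y) - 1*(-64602) = (-171 + 2*(-635)) - 1*(-64602) = (-171 - 1270) + 64602 = -1441 + 64602 = 63161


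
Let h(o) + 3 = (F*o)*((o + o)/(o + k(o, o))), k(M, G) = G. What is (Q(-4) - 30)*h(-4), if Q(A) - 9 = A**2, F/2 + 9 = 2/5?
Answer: -329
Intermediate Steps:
F = -86/5 (F = -18 + 2*(2/5) = -18 + 4/5 = -86/5 ≈ -17.200)
h(o) = -3 - 86*o/5 (h(o) = -3 + (-86*o/5)*((o + o)/(o + o)) = -3 + (-86*o/5)*((2*o)/((2*o))) = -3 + (-86*o/5)*((2*o)*(1/(2*o))) = -3 - 86*o/5*1 = -3 - 86*o/5)
Q(A) = 9 + A**2
(Q(-4) - 30)*h(-4) = ((9 + (-4)**2) - 30)*(-3 - 86/5*(-4)) = ((9 + 16) - 30)*(-3 + 344/5) = (25 - 30)*(329/5) = -5*329/5 = -329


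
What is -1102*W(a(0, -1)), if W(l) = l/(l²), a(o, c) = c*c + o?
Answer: -1102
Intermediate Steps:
a(o, c) = o + c² (a(o, c) = c² + o = o + c²)
W(l) = 1/l (W(l) = l/l² = 1/l)
-1102*W(a(0, -1)) = -1102/(0 + (-1)²) = -1102/(0 + 1) = -1102/1 = -1102*1 = -1102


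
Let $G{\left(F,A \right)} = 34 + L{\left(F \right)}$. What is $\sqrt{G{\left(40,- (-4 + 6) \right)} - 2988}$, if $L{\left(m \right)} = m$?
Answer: $i \sqrt{2914} \approx 53.982 i$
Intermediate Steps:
$G{\left(F,A \right)} = 34 + F$
$\sqrt{G{\left(40,- (-4 + 6) \right)} - 2988} = \sqrt{\left(34 + 40\right) - 2988} = \sqrt{74 - 2988} = \sqrt{-2914} = i \sqrt{2914}$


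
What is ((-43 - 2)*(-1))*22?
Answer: 990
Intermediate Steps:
((-43 - 2)*(-1))*22 = -45*(-1)*22 = 45*22 = 990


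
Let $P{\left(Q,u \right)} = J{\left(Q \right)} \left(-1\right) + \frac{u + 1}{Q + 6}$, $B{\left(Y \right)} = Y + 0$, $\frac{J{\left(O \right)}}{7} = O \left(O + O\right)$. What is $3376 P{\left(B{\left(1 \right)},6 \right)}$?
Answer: $-43888$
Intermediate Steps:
$J{\left(O \right)} = 14 O^{2}$ ($J{\left(O \right)} = 7 O \left(O + O\right) = 7 O 2 O = 7 \cdot 2 O^{2} = 14 O^{2}$)
$B{\left(Y \right)} = Y$
$P{\left(Q,u \right)} = - 14 Q^{2} + \frac{1 + u}{6 + Q}$ ($P{\left(Q,u \right)} = 14 Q^{2} \left(-1\right) + \frac{u + 1}{Q + 6} = - 14 Q^{2} + \frac{1 + u}{6 + Q}$)
$3376 P{\left(B{\left(1 \right)},6 \right)} = 3376 \frac{1 + 6 - 84 \cdot 1^{2} - 14 \cdot 1^{3}}{6 + 1} = 3376 \frac{1 + 6 - 84 - 14}{7} = 3376 \cdot \frac{1}{7} \left(-91\right) = 3376 \left(-13\right) = -43888$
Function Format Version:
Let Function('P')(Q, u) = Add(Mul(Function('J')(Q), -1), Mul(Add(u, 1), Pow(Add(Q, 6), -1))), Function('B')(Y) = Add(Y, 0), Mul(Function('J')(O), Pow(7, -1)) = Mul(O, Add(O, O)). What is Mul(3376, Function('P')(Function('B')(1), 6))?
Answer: -43888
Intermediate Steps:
Function('J')(O) = Mul(14, Pow(O, 2)) (Function('J')(O) = Mul(7, Mul(O, Add(O, O))) = Mul(7, Mul(O, Mul(2, O))) = Mul(7, Mul(2, Pow(O, 2))) = Mul(14, Pow(O, 2)))
Function('B')(Y) = Y
Function('P')(Q, u) = Add(Mul(-14, Pow(Q, 2)), Mul(Pow(Add(6, Q), -1), Add(1, u))) (Function('P')(Q, u) = Add(Mul(Mul(14, Pow(Q, 2)), -1), Mul(Add(u, 1), Pow(Add(Q, 6), -1))) = Add(Mul(-14, Pow(Q, 2)), Mul(Add(1, u), Pow(Add(6, Q), -1))) = Add(Mul(-14, Pow(Q, 2)), Mul(Pow(Add(6, Q), -1), Add(1, u))))
Mul(3376, Function('P')(Function('B')(1), 6)) = Mul(3376, Mul(Pow(Add(6, 1), -1), Add(1, 6, Mul(-84, Pow(1, 2)), Mul(-14, Pow(1, 3))))) = Mul(3376, Mul(Pow(7, -1), Add(1, 6, Mul(-84, 1), Mul(-14, 1)))) = Mul(3376, Mul(Rational(1, 7), Add(1, 6, -84, -14))) = Mul(3376, Mul(Rational(1, 7), -91)) = Mul(3376, -13) = -43888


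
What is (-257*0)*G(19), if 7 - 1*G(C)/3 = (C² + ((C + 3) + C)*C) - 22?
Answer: 0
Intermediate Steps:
G(C) = 87 - 3*C² - 3*C*(3 + 2*C) (G(C) = 21 - 3*((C² + ((C + 3) + C)*C) - 22) = 21 - 3*((C² + ((3 + C) + C)*C) - 22) = 21 - 3*((C² + (3 + 2*C)*C) - 22) = 21 - 3*((C² + C*(3 + 2*C)) - 22) = 21 - 3*(-22 + C² + C*(3 + 2*C)) = 21 + (66 - 3*C² - 3*C*(3 + 2*C)) = 87 - 3*C² - 3*C*(3 + 2*C))
(-257*0)*G(19) = (-257*0)*(87 - 9*19 - 9*19²) = 0*(87 - 171 - 9*361) = 0*(87 - 171 - 3249) = 0*(-3333) = 0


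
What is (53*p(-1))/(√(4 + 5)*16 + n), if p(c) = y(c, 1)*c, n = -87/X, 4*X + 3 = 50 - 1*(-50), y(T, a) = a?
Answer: -5141/4308 ≈ -1.1934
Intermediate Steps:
X = 97/4 (X = -¾ + (50 - 1*(-50))/4 = -¾ + (50 + 50)/4 = -¾ + (¼)*100 = -¾ + 25 = 97/4 ≈ 24.250)
n = -348/97 (n = -87/97/4 = -87*4/97 = -348/97 ≈ -3.5876)
p(c) = c (p(c) = 1*c = c)
(53*p(-1))/(√(4 + 5)*16 + n) = (53*(-1))/(√(4 + 5)*16 - 348/97) = -53/(√9*16 - 348/97) = -53/(3*16 - 348/97) = -53/(48 - 348/97) = -53/4308/97 = -53*97/4308 = -5141/4308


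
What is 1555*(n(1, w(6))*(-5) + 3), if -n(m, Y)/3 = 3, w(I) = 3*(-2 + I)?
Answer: 74640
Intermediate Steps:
w(I) = -6 + 3*I
n(m, Y) = -9 (n(m, Y) = -3*3 = -9)
1555*(n(1, w(6))*(-5) + 3) = 1555*(-9*(-5) + 3) = 1555*(45 + 3) = 1555*48 = 74640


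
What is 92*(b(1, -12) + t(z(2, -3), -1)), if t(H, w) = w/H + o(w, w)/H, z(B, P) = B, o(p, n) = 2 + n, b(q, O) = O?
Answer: -1104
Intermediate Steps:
t(H, w) = w/H + (2 + w)/H
92*(b(1, -12) + t(z(2, -3), -1)) = 92*(-12 + 2*(1 - 1)/2) = 92*(-12 + 2*(½)*0) = 92*(-12 + 0) = 92*(-12) = -1104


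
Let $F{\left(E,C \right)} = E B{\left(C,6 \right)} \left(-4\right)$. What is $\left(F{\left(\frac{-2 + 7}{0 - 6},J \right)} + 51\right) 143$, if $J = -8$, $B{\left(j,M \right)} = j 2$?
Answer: $- \frac{1001}{3} \approx -333.67$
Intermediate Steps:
$B{\left(j,M \right)} = 2 j$
$F{\left(E,C \right)} = - 8 C E$ ($F{\left(E,C \right)} = E 2 C \left(-4\right) = 2 C E \left(-4\right) = - 8 C E$)
$\left(F{\left(\frac{-2 + 7}{0 - 6},J \right)} + 51\right) 143 = \left(\left(-8\right) \left(-8\right) \frac{-2 + 7}{0 - 6} + 51\right) 143 = \left(\left(-8\right) \left(-8\right) \frac{5}{-6} + 51\right) 143 = \left(\left(-8\right) \left(-8\right) 5 \left(- \frac{1}{6}\right) + 51\right) 143 = \left(\left(-8\right) \left(-8\right) \left(- \frac{5}{6}\right) + 51\right) 143 = \left(- \frac{160}{3} + 51\right) 143 = \left(- \frac{7}{3}\right) 143 = - \frac{1001}{3}$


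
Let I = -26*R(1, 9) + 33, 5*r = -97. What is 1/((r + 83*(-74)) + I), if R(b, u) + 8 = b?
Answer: -5/29732 ≈ -0.00016817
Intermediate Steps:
r = -97/5 (r = (⅕)*(-97) = -97/5 ≈ -19.400)
R(b, u) = -8 + b
I = 215 (I = -26*(-8 + 1) + 33 = -26*(-7) + 33 = 182 + 33 = 215)
1/((r + 83*(-74)) + I) = 1/((-97/5 + 83*(-74)) + 215) = 1/((-97/5 - 6142) + 215) = 1/(-30807/5 + 215) = 1/(-29732/5) = -5/29732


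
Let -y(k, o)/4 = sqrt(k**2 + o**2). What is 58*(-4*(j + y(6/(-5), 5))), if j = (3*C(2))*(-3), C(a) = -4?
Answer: -8352 + 928*sqrt(661)/5 ≈ -3580.2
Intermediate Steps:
y(k, o) = -4*sqrt(k**2 + o**2)
j = 36 (j = (3*(-4))*(-3) = -12*(-3) = 36)
58*(-4*(j + y(6/(-5), 5))) = 58*(-4*(36 - 4*sqrt((6/(-5))**2 + 5**2))) = 58*(-4*(36 - 4*sqrt((6*(-1/5))**2 + 25))) = 58*(-4*(36 - 4*sqrt((-6/5)**2 + 25))) = 58*(-4*(36 - 4*sqrt(36/25 + 25))) = 58*(-4*(36 - 4*sqrt(661)/5)) = 58*(-144 + 16*sqrt(661)/5) = -8352 + 928*sqrt(661)/5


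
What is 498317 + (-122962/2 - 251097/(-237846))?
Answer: 4947616493/11326 ≈ 4.3684e+5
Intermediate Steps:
498317 + (-122962/2 - 251097/(-237846)) = 498317 + (-122962*1/2 - 251097*(-1/237846)) = 498317 + (-61481 + 11957/11326) = 498317 - 696321849/11326 = 4947616493/11326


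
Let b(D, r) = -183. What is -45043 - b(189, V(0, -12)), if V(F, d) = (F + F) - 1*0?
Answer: -44860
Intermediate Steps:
V(F, d) = 2*F (V(F, d) = 2*F + 0 = 2*F)
-45043 - b(189, V(0, -12)) = -45043 - 1*(-183) = -45043 + 183 = -44860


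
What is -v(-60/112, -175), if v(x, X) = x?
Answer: 15/28 ≈ 0.53571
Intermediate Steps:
-v(-60/112, -175) = -(-60)/112 = -1*(-15/28) = 15/28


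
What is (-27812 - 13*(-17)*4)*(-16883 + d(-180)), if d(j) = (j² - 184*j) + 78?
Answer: -1311797520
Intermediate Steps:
d(j) = 78 + j² - 184*j
(-27812 - 13*(-17)*4)*(-16883 + d(-180)) = (-27812 - 13*(-17)*4)*(-16883 + (78 + (-180)² - 184*(-180))) = (-27812 + 221*4)*(-16883 + (78 + 32400 + 33120)) = (-27812 + 884)*(-16883 + 65598) = -26928*48715 = -1311797520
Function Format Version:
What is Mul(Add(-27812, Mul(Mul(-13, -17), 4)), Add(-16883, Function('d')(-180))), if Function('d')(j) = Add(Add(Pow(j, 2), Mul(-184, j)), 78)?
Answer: -1311797520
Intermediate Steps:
Function('d')(j) = Add(78, Pow(j, 2), Mul(-184, j))
Mul(Add(-27812, Mul(Mul(-13, -17), 4)), Add(-16883, Function('d')(-180))) = Mul(Add(-27812, Mul(Mul(-13, -17), 4)), Add(-16883, Add(78, Pow(-180, 2), Mul(-184, -180)))) = Mul(Add(-27812, Mul(221, 4)), Add(-16883, Add(78, 32400, 33120))) = Mul(Add(-27812, 884), Add(-16883, 65598)) = Mul(-26928, 48715) = -1311797520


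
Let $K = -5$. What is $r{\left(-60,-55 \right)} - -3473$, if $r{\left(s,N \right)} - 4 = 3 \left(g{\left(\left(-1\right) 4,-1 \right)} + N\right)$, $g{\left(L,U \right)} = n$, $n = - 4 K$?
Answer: $3372$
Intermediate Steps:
$n = 20$ ($n = \left(-4\right) \left(-5\right) = 20$)
$g{\left(L,U \right)} = 20$
$r{\left(s,N \right)} = 64 + 3 N$ ($r{\left(s,N \right)} = 4 + 3 \left(20 + N\right) = 4 + \left(60 + 3 N\right) = 64 + 3 N$)
$r{\left(-60,-55 \right)} - -3473 = \left(64 + 3 \left(-55\right)\right) - -3473 = \left(64 - 165\right) + 3473 = -101 + 3473 = 3372$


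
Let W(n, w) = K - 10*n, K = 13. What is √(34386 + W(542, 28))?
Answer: √28979 ≈ 170.23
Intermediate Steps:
W(n, w) = 13 - 10*n
√(34386 + W(542, 28)) = √(34386 + (13 - 10*542)) = √(34386 + (13 - 5420)) = √(34386 - 5407) = √28979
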